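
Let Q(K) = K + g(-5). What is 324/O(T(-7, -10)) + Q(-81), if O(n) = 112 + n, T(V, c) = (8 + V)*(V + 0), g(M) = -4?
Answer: -2867/35 ≈ -81.914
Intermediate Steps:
T(V, c) = V*(8 + V) (T(V, c) = (8 + V)*V = V*(8 + V))
Q(K) = -4 + K (Q(K) = K - 4 = -4 + K)
324/O(T(-7, -10)) + Q(-81) = 324/(112 - 7*(8 - 7)) + (-4 - 81) = 324/(112 - 7*1) - 85 = 324/(112 - 7) - 85 = 324/105 - 85 = 324*(1/105) - 85 = 108/35 - 85 = -2867/35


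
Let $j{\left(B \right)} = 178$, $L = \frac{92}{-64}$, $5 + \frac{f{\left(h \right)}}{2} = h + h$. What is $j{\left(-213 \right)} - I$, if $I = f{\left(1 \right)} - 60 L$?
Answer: $\frac{391}{4} \approx 97.75$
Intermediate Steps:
$f{\left(h \right)} = -10 + 4 h$ ($f{\left(h \right)} = -10 + 2 \left(h + h\right) = -10 + 2 \cdot 2 h = -10 + 4 h$)
$L = - \frac{23}{16}$ ($L = 92 \left(- \frac{1}{64}\right) = - \frac{23}{16} \approx -1.4375$)
$I = \frac{321}{4}$ ($I = \left(-10 + 4 \cdot 1\right) - - \frac{345}{4} = \left(-10 + 4\right) + \frac{345}{4} = -6 + \frac{345}{4} = \frac{321}{4} \approx 80.25$)
$j{\left(-213 \right)} - I = 178 - \frac{321}{4} = \frac{391}{4}$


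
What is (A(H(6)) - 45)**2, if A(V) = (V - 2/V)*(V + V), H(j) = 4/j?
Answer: 187489/81 ≈ 2314.7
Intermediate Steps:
A(V) = 2*V*(V - 2/V) (A(V) = (V - 2/V)*(2*V) = 2*V*(V - 2/V))
(A(H(6)) - 45)**2 = ((-4 + 2*(4/6)**2) - 45)**2 = ((-4 + 2*(4*(1/6))**2) - 45)**2 = ((-4 + 2*(2/3)**2) - 45)**2 = ((-4 + 2*(4/9)) - 45)**2 = ((-4 + 8/9) - 45)**2 = (-28/9 - 45)**2 = (-433/9)**2 = 187489/81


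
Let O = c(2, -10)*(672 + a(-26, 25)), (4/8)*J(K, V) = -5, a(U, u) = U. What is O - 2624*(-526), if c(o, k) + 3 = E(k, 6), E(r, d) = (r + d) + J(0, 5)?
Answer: 1369242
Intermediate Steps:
J(K, V) = -10 (J(K, V) = 2*(-5) = -10)
E(r, d) = -10 + d + r (E(r, d) = (r + d) - 10 = (d + r) - 10 = -10 + d + r)
c(o, k) = -7 + k (c(o, k) = -3 + (-10 + 6 + k) = -3 + (-4 + k) = -7 + k)
O = -10982 (O = (-7 - 10)*(672 - 26) = -17*646 = -10982)
O - 2624*(-526) = -10982 - 2624*(-526) = -10982 + 1380224 = 1369242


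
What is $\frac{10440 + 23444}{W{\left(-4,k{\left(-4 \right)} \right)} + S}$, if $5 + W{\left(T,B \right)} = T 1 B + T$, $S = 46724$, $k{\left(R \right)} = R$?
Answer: $\frac{33884}{46731} \approx 0.72509$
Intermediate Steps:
$W{\left(T,B \right)} = -5 + T + B T$ ($W{\left(T,B \right)} = -5 + \left(T 1 B + T\right) = -5 + \left(T B + T\right) = -5 + \left(B T + T\right) = -5 + \left(T + B T\right) = -5 + T + B T$)
$\frac{10440 + 23444}{W{\left(-4,k{\left(-4 \right)} \right)} + S} = \frac{10440 + 23444}{\left(-5 - 4 - -16\right) + 46724} = \frac{33884}{\left(-5 - 4 + 16\right) + 46724} = \frac{33884}{7 + 46724} = \frac{33884}{46731}$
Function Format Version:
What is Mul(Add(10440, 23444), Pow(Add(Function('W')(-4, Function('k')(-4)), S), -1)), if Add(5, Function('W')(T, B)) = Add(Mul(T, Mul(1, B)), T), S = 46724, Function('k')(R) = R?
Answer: Rational(33884, 46731) ≈ 0.72509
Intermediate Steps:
Function('W')(T, B) = Add(-5, T, Mul(B, T)) (Function('W')(T, B) = Add(-5, Add(Mul(T, Mul(1, B)), T)) = Add(-5, Add(Mul(T, B), T)) = Add(-5, Add(Mul(B, T), T)) = Add(-5, Add(T, Mul(B, T))) = Add(-5, T, Mul(B, T)))
Mul(Add(10440, 23444), Pow(Add(Function('W')(-4, Function('k')(-4)), S), -1)) = Mul(Add(10440, 23444), Pow(Add(Add(-5, -4, Mul(-4, -4)), 46724), -1)) = Mul(33884, Pow(Add(Add(-5, -4, 16), 46724), -1)) = Mul(33884, Pow(Add(7, 46724), -1)) = Mul(33884, Pow(46731, -1)) = Mul(33884, Rational(1, 46731)) = Rational(33884, 46731)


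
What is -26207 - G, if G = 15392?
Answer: -41599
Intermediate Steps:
-26207 - G = -26207 - 1*15392 = -26207 - 15392 = -41599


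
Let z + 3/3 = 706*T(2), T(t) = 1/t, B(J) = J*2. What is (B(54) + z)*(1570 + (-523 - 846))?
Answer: 92460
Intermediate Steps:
B(J) = 2*J
z = 352 (z = -1 + 706/2 = -1 + 706*(½) = -1 + 353 = 352)
(B(54) + z)*(1570 + (-523 - 846)) = (2*54 + 352)*(1570 + (-523 - 846)) = (108 + 352)*(1570 - 1369) = 460*201 = 92460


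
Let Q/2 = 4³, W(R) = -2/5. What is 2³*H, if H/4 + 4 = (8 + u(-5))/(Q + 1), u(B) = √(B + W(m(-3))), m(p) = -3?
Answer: -16256/129 + 32*I*√15/215 ≈ -126.02 + 0.57644*I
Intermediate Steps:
W(R) = -⅖ (W(R) = -2*⅕ = -⅖)
Q = 128 (Q = 2*4³ = 2*64 = 128)
u(B) = √(-⅖ + B) (u(B) = √(B - ⅖) = √(-⅖ + B))
H = -2032/129 + 4*I*√15/215 (H = -16 + 4*((8 + √(-10 + 25*(-5))/5)/(128 + 1)) = -16 + 4*((8 + √(-10 - 125)/5)/129) = -16 + 4*((8 + √(-135)/5)*(1/129)) = -16 + 4*((8 + (3*I*√15)/5)*(1/129)) = -16 + 4*((8 + 3*I*√15/5)*(1/129)) = -16 + 4*(8/129 + I*√15/215) = -16 + (32/129 + 4*I*√15/215) = -2032/129 + 4*I*√15/215 ≈ -15.752 + 0.072055*I)
2³*H = 2³*(-2032/129 + 4*I*√15/215) = 8*(-2032/129 + 4*I*√15/215) = -16256/129 + 32*I*√15/215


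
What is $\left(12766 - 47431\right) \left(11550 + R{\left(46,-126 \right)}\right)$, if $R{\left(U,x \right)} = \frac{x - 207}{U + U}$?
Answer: $- \frac{36823485555}{92} \approx -4.0026 \cdot 10^{8}$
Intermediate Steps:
$R{\left(U,x \right)} = \frac{-207 + x}{2 U}$
$\left(12766 - 47431\right) \left(11550 + R{\left(46,-126 \right)}\right) = \left(12766 - 47431\right) \left(11550 + \frac{-207 - 126}{2 \cdot 46}\right) = - 34665 \left(11550 + \frac{1}{2} \cdot \frac{1}{46} \left(-333\right)\right) = - 34665 \left(11550 - \frac{333}{92}\right) = \left(-34665\right) \frac{1062267}{92} = - \frac{36823485555}{92}$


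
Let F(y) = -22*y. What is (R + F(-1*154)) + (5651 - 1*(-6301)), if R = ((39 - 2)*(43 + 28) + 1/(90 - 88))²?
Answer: 27676385/4 ≈ 6.9191e+6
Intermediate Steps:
R = 27615025/4 (R = (37*71 + 1/2)² = (2627 + ½)² = (5255/2)² = 27615025/4 ≈ 6.9038e+6)
(R + F(-1*154)) + (5651 - 1*(-6301)) = (27615025/4 - (-22)*154) + (5651 - 1*(-6301)) = (27615025/4 - 22*(-154)) + (5651 + 6301) = (27615025/4 + 3388) + 11952 = 27628577/4 + 11952 = 27676385/4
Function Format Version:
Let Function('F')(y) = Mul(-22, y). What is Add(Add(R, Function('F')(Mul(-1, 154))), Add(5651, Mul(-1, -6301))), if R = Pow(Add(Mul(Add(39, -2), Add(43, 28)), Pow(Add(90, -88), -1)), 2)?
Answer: Rational(27676385, 4) ≈ 6.9191e+6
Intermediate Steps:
R = Rational(27615025, 4) (R = Pow(Add(Mul(37, 71), Pow(2, -1)), 2) = Pow(Add(2627, Rational(1, 2)), 2) = Pow(Rational(5255, 2), 2) = Rational(27615025, 4) ≈ 6.9038e+6)
Add(Add(R, Function('F')(Mul(-1, 154))), Add(5651, Mul(-1, -6301))) = Add(Add(Rational(27615025, 4), Mul(-22, Mul(-1, 154))), Add(5651, Mul(-1, -6301))) = Add(Add(Rational(27615025, 4), Mul(-22, -154)), Add(5651, 6301)) = Add(Add(Rational(27615025, 4), 3388), 11952) = Add(Rational(27628577, 4), 11952) = Rational(27676385, 4)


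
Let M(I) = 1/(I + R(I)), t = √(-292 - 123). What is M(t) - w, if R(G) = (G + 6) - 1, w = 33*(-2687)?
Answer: 29882128/337 - 2*I*√415/1685 ≈ 88671.0 - 0.02418*I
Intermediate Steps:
w = -88671
R(G) = 5 + G (R(G) = (6 + G) - 1 = 5 + G)
t = I*√415 (t = √(-415) = I*√415 ≈ 20.372*I)
M(I) = 1/(5 + 2*I) (M(I) = 1/(I + (5 + I)) = 1/(5 + 2*I))
M(t) - w = 1/(5 + 2*(I*√415)) - 1*(-88671) = 1/(5 + 2*I*√415) + 88671 = 88671 + 1/(5 + 2*I*√415)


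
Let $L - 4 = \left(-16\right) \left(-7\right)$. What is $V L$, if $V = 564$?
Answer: $65424$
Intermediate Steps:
$L = 116$ ($L = 4 - -112 = 4 + 112 = 116$)
$V L = 564 \cdot 116 = 65424$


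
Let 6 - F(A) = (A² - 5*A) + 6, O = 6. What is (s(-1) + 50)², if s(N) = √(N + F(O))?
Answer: (50 + I*√7)² ≈ 2493.0 + 264.58*I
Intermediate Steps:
F(A) = -A² + 5*A (F(A) = 6 - ((A² - 5*A) + 6) = 6 - (6 + A² - 5*A) = 6 + (-6 - A² + 5*A) = -A² + 5*A)
s(N) = √(-6 + N) (s(N) = √(N + 6*(5 - 1*6)) = √(N + 6*(5 - 6)) = √(N + 6*(-1)) = √(N - 6) = √(-6 + N))
(s(-1) + 50)² = (√(-6 - 1) + 50)² = (√(-7) + 50)² = (I*√7 + 50)² = (50 + I*√7)²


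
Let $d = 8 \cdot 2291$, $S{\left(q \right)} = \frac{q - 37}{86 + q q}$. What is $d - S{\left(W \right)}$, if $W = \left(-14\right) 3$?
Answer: $\frac{33906879}{1850} \approx 18328.0$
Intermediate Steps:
$W = -42$
$S{\left(q \right)} = \frac{-37 + q}{86 + q^{2}}$
$d = 18328$
$d - S{\left(W \right)} = 18328 - \frac{-37 - 42}{86 + \left(-42\right)^{2}} = 18328 - \frac{1}{86 + 1764} \left(-79\right) = 18328 - \frac{1}{1850} \left(-79\right) = 18328 - - \frac{79}{1850} = 18328 + \frac{79}{1850} = \frac{33906879}{1850}$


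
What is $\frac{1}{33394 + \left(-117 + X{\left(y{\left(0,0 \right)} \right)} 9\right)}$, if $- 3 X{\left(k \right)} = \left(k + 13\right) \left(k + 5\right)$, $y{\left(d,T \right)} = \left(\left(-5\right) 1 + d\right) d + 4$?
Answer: $\frac{1}{32818} \approx 3.0471 \cdot 10^{-5}$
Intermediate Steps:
$y{\left(d,T \right)} = 4 + d \left(-5 + d\right)$ ($y{\left(d,T \right)} = \left(-5 + d\right) d + 4 = d \left(-5 + d\right) + 4 = 4 + d \left(-5 + d\right)$)
$X{\left(k \right)} = - \frac{\left(5 + k\right) \left(13 + k\right)}{3}$ ($X{\left(k \right)} = - \frac{\left(k + 13\right) \left(k + 5\right)}{3} = - \frac{\left(13 + k\right) \left(5 + k\right)}{3} = - \frac{\left(5 + k\right) \left(13 + k\right)}{3}$)
$\frac{1}{33394 + \left(-117 + X{\left(y{\left(0,0 \right)} \right)} 9\right)} = \frac{1}{33394 + \left(-117 + \left(- \frac{65}{3} - 6 \left(4 + 0^{2} - 0\right) - \frac{\left(4 + 0^{2} - 0\right)^{2}}{3}\right) 9\right)} = \frac{1}{33394 + \left(-117 + \left(- \frac{65}{3} - 6 \left(4 + 0 + 0\right) - \frac{\left(4 + 0 + 0\right)^{2}}{3}\right) 9\right)} = \frac{1}{33394 + \left(-117 + \left(- \frac{65}{3} - 24 - \frac{4^{2}}{3}\right) 9\right)} = \frac{1}{33394 + \left(-117 + \left(- \frac{65}{3} - 24 - \frac{16}{3}\right) 9\right)} = \frac{1}{33394 - 576} = \frac{1}{32818}$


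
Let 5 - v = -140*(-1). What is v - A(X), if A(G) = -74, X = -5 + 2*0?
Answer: -61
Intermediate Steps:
X = -5 (X = -5 + 0 = -5)
v = -135 (v = 5 - (-140)*(-1) = 5 - 1*140 = 5 - 140 = -135)
v - A(X) = -135 - 1*(-74) = -135 + 74 = -61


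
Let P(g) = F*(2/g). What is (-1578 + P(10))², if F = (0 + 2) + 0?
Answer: 62220544/25 ≈ 2.4888e+6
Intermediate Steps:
F = 2 (F = 2 + 0 = 2)
P(g) = 4/g (P(g) = 2*(2/g) = 4/g)
(-1578 + P(10))² = (-1578 + 4/10)² = (-1578 + 4*(⅒))² = (-1578 + ⅖)² = (-7888/5)² = 62220544/25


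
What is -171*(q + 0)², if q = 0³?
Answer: 0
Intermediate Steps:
q = 0
-171*(q + 0)² = -171*(0 + 0)² = -171*0² = -171*0 = 0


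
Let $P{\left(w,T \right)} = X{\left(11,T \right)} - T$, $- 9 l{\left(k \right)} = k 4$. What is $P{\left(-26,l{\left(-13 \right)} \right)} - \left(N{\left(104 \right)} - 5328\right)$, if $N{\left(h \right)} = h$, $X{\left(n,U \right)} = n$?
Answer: $\frac{47063}{9} \approx 5229.2$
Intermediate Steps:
$l{\left(k \right)} = - \frac{4 k}{9}$ ($l{\left(k \right)} = - \frac{k 4}{9} = - \frac{4 k}{9}$)
$P{\left(w,T \right)} = 11 - T$
$P{\left(-26,l{\left(-13 \right)} \right)} - \left(N{\left(104 \right)} - 5328\right) = \left(11 - \left(- \frac{4}{9}\right) \left(-13\right)\right) - \left(104 - 5328\right) = \left(11 - \frac{52}{9}\right) - \left(104 - 5328\right) = \left(11 - \frac{52}{9}\right) - -5224 = \frac{47}{9} + 5224 = \frac{47063}{9}$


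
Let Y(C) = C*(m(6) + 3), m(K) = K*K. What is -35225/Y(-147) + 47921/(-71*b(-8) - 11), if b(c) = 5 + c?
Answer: 281846543/1158066 ≈ 243.38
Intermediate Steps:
m(K) = K**2
Y(C) = 39*C (Y(C) = C*(6**2 + 3) = C*(36 + 3) = C*39 = 39*C)
-35225/Y(-147) + 47921/(-71*b(-8) - 11) = -35225/(39*(-147)) + 47921/(-71*(5 - 8) - 11) = -35225/(-5733) + 47921/(-71*(-3) - 11) = -35225*(-1/5733) + 47921/(213 - 11) = 35225/5733 + 47921/202 = 281846543/1158066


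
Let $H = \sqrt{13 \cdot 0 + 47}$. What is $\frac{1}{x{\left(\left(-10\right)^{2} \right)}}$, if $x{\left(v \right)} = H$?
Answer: $\frac{\sqrt{47}}{47} \approx 0.14586$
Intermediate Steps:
$H = \sqrt{47}$ ($H = \sqrt{0 + 47} = \sqrt{47} \approx 6.8557$)
$x{\left(v \right)} = \sqrt{47}$
$\frac{1}{x{\left(\left(-10\right)^{2} \right)}} = \frac{1}{\sqrt{47}} = \frac{\sqrt{47}}{47}$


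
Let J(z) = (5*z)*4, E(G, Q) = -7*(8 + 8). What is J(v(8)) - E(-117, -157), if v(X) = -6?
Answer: -8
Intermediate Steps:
E(G, Q) = -112 (E(G, Q) = -7*16 = -112)
J(z) = 20*z
J(v(8)) - E(-117, -157) = 20*(-6) - 1*(-112) = -120 + 112 = -8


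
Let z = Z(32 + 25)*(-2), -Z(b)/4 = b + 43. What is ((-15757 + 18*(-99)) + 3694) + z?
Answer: -13045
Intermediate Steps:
Z(b) = -172 - 4*b (Z(b) = -4*(b + 43) = -4*(43 + b) = -172 - 4*b)
z = 800 (z = (-172 - 4*(32 + 25))*(-2) = (-172 - 4*57)*(-2) = (-172 - 228)*(-2) = -400*(-2) = 800)
((-15757 + 18*(-99)) + 3694) + z = ((-15757 + 18*(-99)) + 3694) + 800 = ((-15757 - 1782) + 3694) + 800 = (-17539 + 3694) + 800 = -13845 + 800 = -13045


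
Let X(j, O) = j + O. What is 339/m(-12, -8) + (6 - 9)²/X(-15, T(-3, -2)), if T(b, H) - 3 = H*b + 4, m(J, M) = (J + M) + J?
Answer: -483/32 ≈ -15.094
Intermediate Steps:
m(J, M) = M + 2*J
T(b, H) = 7 + H*b (T(b, H) = 3 + (H*b + 4) = 3 + (4 + H*b) = 7 + H*b)
X(j, O) = O + j
339/m(-12, -8) + (6 - 9)²/X(-15, T(-3, -2)) = 339/(-8 + 2*(-12)) + (6 - 9)²/((7 - 2*(-3)) - 15) = 339/(-8 - 24) + (-3)²/((7 + 6) - 15) = 339/(-32) + 9/(13 - 15) = 339*(-1/32) + 9/(-2) = -339/32 + 9*(-½) = -339/32 - 9/2 = -483/32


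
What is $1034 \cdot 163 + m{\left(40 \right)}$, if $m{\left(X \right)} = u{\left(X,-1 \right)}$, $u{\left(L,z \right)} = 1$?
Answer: $168543$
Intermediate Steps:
$m{\left(X \right)} = 1$
$1034 \cdot 163 + m{\left(40 \right)} = 1034 \cdot 163 + 1 = 168542 + 1 = 168543$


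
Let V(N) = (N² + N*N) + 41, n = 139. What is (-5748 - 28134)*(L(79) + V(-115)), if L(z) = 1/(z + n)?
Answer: -97834935699/109 ≈ -8.9757e+8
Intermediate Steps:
L(z) = 1/(139 + z) (L(z) = 1/(z + 139) = 1/(139 + z))
V(N) = 41 + 2*N² (V(N) = (N² + N²) + 41 = 2*N² + 41 = 41 + 2*N²)
(-5748 - 28134)*(L(79) + V(-115)) = (-5748 - 28134)*(1/(139 + 79) + (41 + 2*(-115)²)) = -33882*(1/218 + (41 + 2*13225)) = -33882*(1/218 + (41 + 26450)) = -33882*(1/218 + 26491) = -33882*5775039/218 = -97834935699/109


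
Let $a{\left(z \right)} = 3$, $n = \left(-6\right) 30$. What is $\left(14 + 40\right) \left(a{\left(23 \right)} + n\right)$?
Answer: $-9558$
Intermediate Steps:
$n = -180$
$\left(14 + 40\right) \left(a{\left(23 \right)} + n\right) = \left(14 + 40\right) \left(3 - 180\right) = 54 \left(-177\right) = -9558$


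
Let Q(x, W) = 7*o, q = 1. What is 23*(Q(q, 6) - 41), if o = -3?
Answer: -1426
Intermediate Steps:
Q(x, W) = -21 (Q(x, W) = 7*(-3) = -21)
23*(Q(q, 6) - 41) = 23*(-21 - 41) = 23*(-62) = -1426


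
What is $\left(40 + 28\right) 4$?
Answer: $272$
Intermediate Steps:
$\left(40 + 28\right) 4 = 68 \cdot 4 = 272$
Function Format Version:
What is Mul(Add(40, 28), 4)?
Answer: 272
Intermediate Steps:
Mul(Add(40, 28), 4) = Mul(68, 4) = 272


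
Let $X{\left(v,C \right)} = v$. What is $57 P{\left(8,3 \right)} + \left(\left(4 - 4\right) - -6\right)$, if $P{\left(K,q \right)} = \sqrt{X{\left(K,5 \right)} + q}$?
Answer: $6 + 57 \sqrt{11} \approx 195.05$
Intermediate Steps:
$P{\left(K,q \right)} = \sqrt{K + q}$
$57 P{\left(8,3 \right)} + \left(\left(4 - 4\right) - -6\right) = 57 \sqrt{8 + 3} + \left(\left(4 - 4\right) - -6\right) = 57 \sqrt{11} + \left(0 + 6\right) = 57 \sqrt{11} + 6 = 6 + 57 \sqrt{11}$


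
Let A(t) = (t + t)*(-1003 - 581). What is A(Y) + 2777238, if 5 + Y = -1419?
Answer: 7288470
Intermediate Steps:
Y = -1424 (Y = -5 - 1419 = -1424)
A(t) = -3168*t (A(t) = (2*t)*(-1584) = -3168*t)
A(Y) + 2777238 = -3168*(-1424) + 2777238 = 4511232 + 2777238 = 7288470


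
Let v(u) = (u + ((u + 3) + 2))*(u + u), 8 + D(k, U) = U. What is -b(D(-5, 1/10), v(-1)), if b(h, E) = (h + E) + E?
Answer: 199/10 ≈ 19.900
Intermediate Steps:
D(k, U) = -8 + U
v(u) = 2*u*(5 + 2*u) (v(u) = (u + ((3 + u) + 2))*(2*u) = (u + (5 + u))*(2*u) = (5 + 2*u)*(2*u) = 2*u*(5 + 2*u))
b(h, E) = h + 2*E (b(h, E) = (E + h) + E = h + 2*E)
-b(D(-5, 1/10), v(-1)) = -((-8 + 1/10) + 2*(2*(-1)*(5 + 2*(-1)))) = -((-8 + ⅒) + 2*(2*(-1)*(5 - 2))) = -(-79/10 + 2*(2*(-1)*3)) = -(-79/10 + 2*(-6)) = -(-79/10 - 12) = -1*(-199/10) = 199/10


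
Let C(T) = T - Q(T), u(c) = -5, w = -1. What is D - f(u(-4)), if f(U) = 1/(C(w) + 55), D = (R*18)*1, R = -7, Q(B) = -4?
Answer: -7309/58 ≈ -126.02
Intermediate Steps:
D = -126 (D = -7*18*1 = -126*1 = -126)
C(T) = 4 + T (C(T) = T - 1*(-4) = T + 4 = 4 + T)
f(U) = 1/58 (f(U) = 1/((4 - 1) + 55) = 1/(3 + 55) = 1/58)
D - f(u(-4)) = -126 - 1*1/58 = -126 - 1/58 = -7309/58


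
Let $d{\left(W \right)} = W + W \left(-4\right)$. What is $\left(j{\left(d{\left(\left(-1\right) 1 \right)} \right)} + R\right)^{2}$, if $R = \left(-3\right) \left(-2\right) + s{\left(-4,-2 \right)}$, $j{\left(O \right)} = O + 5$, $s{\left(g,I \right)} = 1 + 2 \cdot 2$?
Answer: $361$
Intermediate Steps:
$s{\left(g,I \right)} = 5$ ($s{\left(g,I \right)} = 1 + 4 = 5$)
$d{\left(W \right)} = - 3 W$ ($d{\left(W \right)} = W - 4 W = - 3 W$)
$j{\left(O \right)} = 5 + O$
$R = 11$ ($R = \left(-3\right) \left(-2\right) + 5 = 6 + 5 = 11$)
$\left(j{\left(d{\left(\left(-1\right) 1 \right)} \right)} + R\right)^{2} = \left(\left(5 - 3 \left(\left(-1\right) 1\right)\right) + 11\right)^{2} = \left(\left(5 - -3\right) + 11\right)^{2} = \left(\left(5 + 3\right) + 11\right)^{2} = \left(8 + 11\right)^{2} = 19^{2} = 361$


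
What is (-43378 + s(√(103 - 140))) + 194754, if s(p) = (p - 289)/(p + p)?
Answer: 302753/2 + 289*I*√37/74 ≈ 1.5138e+5 + 23.756*I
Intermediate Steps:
s(p) = (-289 + p)/(2*p) (s(p) = (-289 + p)/((2*p)) = (-289 + p)*(1/(2*p)) = (-289 + p)/(2*p))
(-43378 + s(√(103 - 140))) + 194754 = (-43378 + (-289 + √(103 - 140))/(2*(√(103 - 140)))) + 194754 = (-43378 + (-289 + √(-37))/(2*(√(-37)))) + 194754 = (-43378 + (-289 + I*√37)/(2*((I*√37)))) + 194754 = (-43378 + (-I*√37/37)*(-289 + I*√37)/2) + 194754 = (-43378 - I*√37*(-289 + I*√37)/74) + 194754 = 151376 - I*√37*(-289 + I*√37)/74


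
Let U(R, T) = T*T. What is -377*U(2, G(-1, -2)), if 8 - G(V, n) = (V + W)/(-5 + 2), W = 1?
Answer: -24128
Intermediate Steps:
G(V, n) = 25/3 + V/3 (G(V, n) = 8 - (V + 1)/(-5 + 2) = 8 - (1 + V)/(-3) = 8 - (1 + V)*(-1)/3 = 8 - (-⅓ - V/3) = 8 + (⅓ + V/3) = 25/3 + V/3)
U(R, T) = T²
-377*U(2, G(-1, -2)) = -377*(25/3 + (⅓)*(-1))² = -377*(25/3 - ⅓)² = -377*8² = -377*64 = -24128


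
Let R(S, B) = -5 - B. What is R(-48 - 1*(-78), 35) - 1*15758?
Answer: -15798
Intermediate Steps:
R(-48 - 1*(-78), 35) - 1*15758 = (-5 - 1*35) - 1*15758 = (-5 - 35) - 15758 = -40 - 15758 = -15798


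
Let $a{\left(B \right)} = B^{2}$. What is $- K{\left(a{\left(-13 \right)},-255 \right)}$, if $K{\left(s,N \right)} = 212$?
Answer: $-212$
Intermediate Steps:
$- K{\left(a{\left(-13 \right)},-255 \right)} = \left(-1\right) 212 = -212$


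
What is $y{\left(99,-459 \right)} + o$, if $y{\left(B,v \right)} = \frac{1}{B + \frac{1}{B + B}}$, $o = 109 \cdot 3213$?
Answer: $\frac{6865304049}{19603} \approx 3.5022 \cdot 10^{5}$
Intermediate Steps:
$o = 350217$
$y{\left(B,v \right)} = \frac{1}{B + \frac{1}{2 B}}$
$y{\left(99,-459 \right)} + o = 2 \cdot 99 \frac{1}{1 + 2 \cdot 99^{2}} + 350217 = 2 \cdot 99 \frac{1}{1 + 2 \cdot 9801} + 350217 = 2 \cdot 99 \frac{1}{1 + 19602} + 350217 = 2 \cdot 99 \cdot \frac{1}{19603} + 350217 = \frac{198}{19603} + 350217 = \frac{6865304049}{19603}$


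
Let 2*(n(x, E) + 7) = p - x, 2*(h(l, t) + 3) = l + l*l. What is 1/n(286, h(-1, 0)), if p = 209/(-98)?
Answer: -196/29609 ≈ -0.0066196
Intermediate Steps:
h(l, t) = -3 + l/2 + l²/2 (h(l, t) = -3 + (l + l*l)/2 = -3 + (l + l²)/2 = -3 + (l/2 + l²/2) = -3 + l/2 + l²/2)
p = -209/98 (p = 209*(-1/98) = -209/98 ≈ -2.1327)
n(x, E) = -1581/196 - x/2 (n(x, E) = -7 + (-209/98 - x)/2 = -7 + (-209/196 - x/2) = -1581/196 - x/2)
1/n(286, h(-1, 0)) = 1/(-1581/196 - ½*286) = 1/(-1581/196 - 143) = 1/(-29609/196) = -196/29609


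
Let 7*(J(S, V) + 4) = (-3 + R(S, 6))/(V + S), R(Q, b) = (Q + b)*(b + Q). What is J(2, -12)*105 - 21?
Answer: -1065/2 ≈ -532.50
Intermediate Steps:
R(Q, b) = (Q + b)² (R(Q, b) = (Q + b)*(Q + b) = (Q + b)²)
J(S, V) = -4 + (-3 + (6 + S)²)/(7*(S + V)) (J(S, V) = -4 + ((-3 + (S + 6)²)/(V + S))/7 = -4 + ((-3 + (6 + S)²)/(S + V))/7 = -4 + (-3 + (6 + S)²)/(7*(S + V)))
J(2, -12)*105 - 21 = ((33 + 2² - 28*(-12) - 16*2)/(7*(2 - 12)))*105 - 21 = ((⅐)*(33 + 4 + 336 - 32)/(-10))*105 - 21 = ((⅐)*(-⅒)*341)*105 - 21 = -341/70*105 - 21 = -1023/2 - 21 = -1065/2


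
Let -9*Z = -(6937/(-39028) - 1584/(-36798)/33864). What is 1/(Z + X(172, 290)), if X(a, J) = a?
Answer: 3039616436076/522753996974149 ≈ 0.0058146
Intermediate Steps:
Z = -60030030923/3039616436076 (Z = -(-1)*(6937/(-39028) - 1584/(-36798)/33864)/9 = -(-1)*(6937*(-1/39028) - 1584*(-1/36798)*(1/33864))/9 = -(-1)*(-6937/39028 + (264/6133)*(1/33864))/9 = -(-1)*(-6937/39028 + 11/8653663)/9 = -(-1)*(-60030030923)/(9*337735159564) = -⅑*60030030923/337735159564 = -60030030923/3039616436076 ≈ -0.019749)
1/(Z + X(172, 290)) = 1/(-60030030923/3039616436076 + 172) = 1/(522753996974149/3039616436076) = 3039616436076/522753996974149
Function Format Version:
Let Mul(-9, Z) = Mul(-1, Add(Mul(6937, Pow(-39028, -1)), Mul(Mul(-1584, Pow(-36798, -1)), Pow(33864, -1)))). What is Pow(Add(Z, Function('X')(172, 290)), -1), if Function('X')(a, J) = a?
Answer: Rational(3039616436076, 522753996974149) ≈ 0.0058146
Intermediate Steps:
Z = Rational(-60030030923, 3039616436076) (Z = Mul(Rational(-1, 9), Mul(-1, Add(Mul(6937, Pow(-39028, -1)), Mul(Mul(-1584, Pow(-36798, -1)), Pow(33864, -1))))) = Mul(Rational(-1, 9), Mul(-1, Add(Mul(6937, Rational(-1, 39028)), Mul(Mul(-1584, Rational(-1, 36798)), Rational(1, 33864))))) = Mul(Rational(-1, 9), Mul(-1, Add(Rational(-6937, 39028), Mul(Rational(264, 6133), Rational(1, 33864))))) = Mul(Rational(-1, 9), Mul(-1, Add(Rational(-6937, 39028), Rational(11, 8653663)))) = Mul(Rational(-1, 9), Mul(-1, Rational(-60030030923, 337735159564))) = Mul(Rational(-1, 9), Rational(60030030923, 337735159564)) = Rational(-60030030923, 3039616436076) ≈ -0.019749)
Pow(Add(Z, Function('X')(172, 290)), -1) = Pow(Add(Rational(-60030030923, 3039616436076), 172), -1) = Pow(Rational(522753996974149, 3039616436076), -1) = Rational(3039616436076, 522753996974149)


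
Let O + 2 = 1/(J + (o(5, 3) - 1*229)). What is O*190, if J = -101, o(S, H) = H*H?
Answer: -122170/321 ≈ -380.59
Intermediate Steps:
o(S, H) = H²
O = -643/321 (O = -2 + 1/(-101 + (3² - 1*229)) = -2 + 1/(-101 + (9 - 229)) = -2 + 1/(-101 - 220) = -2 + 1/(-321) = -2 - 1/321 = -643/321 ≈ -2.0031)
O*190 = -643/321*190 = -122170/321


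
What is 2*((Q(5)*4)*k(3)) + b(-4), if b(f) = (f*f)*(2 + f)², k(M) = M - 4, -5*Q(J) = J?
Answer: 72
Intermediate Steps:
Q(J) = -J/5
k(M) = -4 + M
b(f) = f²*(2 + f)²
2*((Q(5)*4)*k(3)) + b(-4) = 2*((-⅕*5*4)*(-4 + 3)) + (-4)²*(2 - 4)² = 2*(-1*4*(-1)) + 16*(-2)² = 2*(-4*(-1)) + 16*4 = 2*4 + 64 = 8 + 64 = 72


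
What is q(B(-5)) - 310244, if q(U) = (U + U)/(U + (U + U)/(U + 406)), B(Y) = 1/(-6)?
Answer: -759162198/2447 ≈ -3.1024e+5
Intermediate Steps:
B(Y) = -⅙
q(U) = 2*U/(U + 2*U/(406 + U)) (q(U) = (2*U)/(U + (2*U)/(406 + U)) = (2*U)/(U + 2*U/(406 + U)) = 2*U/(U + 2*U/(406 + U)))
q(B(-5)) - 310244 = 2*(406 - ⅙)/(408 - ⅙) - 310244 = 2*(2435/6)/(2447/6) - 310244 = 2*(6/2447)*(2435/6) - 310244 = 4870/2447 - 310244 = -759162198/2447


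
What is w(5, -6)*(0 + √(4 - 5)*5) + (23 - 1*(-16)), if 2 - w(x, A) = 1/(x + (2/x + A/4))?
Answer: 39 + 340*I/39 ≈ 39.0 + 8.7179*I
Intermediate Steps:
w(x, A) = 2 - 1/(x + 2/x + A/4) (w(x, A) = 2 - 1/(x + (2/x + A/4)) = 2 - 1/(x + 2/x + A/4))
w(5, -6)*(0 + √(4 - 5)*5) + (23 - 1*(-16)) = (2*(8 - 2*5 + 4*5² - 6*5)/(8 + 4*5² - 6*5))*(0 + √(4 - 5)*5) + (23 - 1*(-16)) = (2*(8 - 10 + 4*25 - 30)/(8 + 4*25 - 30))*(0 + √(-1)*5) + (23 + 16) = (2*(8 - 10 + 100 - 30)/(8 + 100 - 30))*(0 + I*5) + 39 = (2*68/78)*(0 + 5*I) + 39 = (2*(1/78)*68)*(5*I) + 39 = 68*(5*I)/39 + 39 = 340*I/39 + 39 = 39 + 340*I/39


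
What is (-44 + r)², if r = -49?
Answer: 8649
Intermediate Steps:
(-44 + r)² = (-44 - 49)² = (-93)² = 8649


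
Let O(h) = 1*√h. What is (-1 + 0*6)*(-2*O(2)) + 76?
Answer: 76 + 2*√2 ≈ 78.828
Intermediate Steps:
O(h) = √h
(-1 + 0*6)*(-2*O(2)) + 76 = (-1 + 0*6)*(-2*√2) + 76 = (-1 + 0)*(-2*√2) + 76 = -(-2)*√2 + 76 = 2*√2 + 76 = 76 + 2*√2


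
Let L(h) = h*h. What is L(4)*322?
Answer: 5152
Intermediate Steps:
L(h) = h**2
L(4)*322 = 4**2*322 = 16*322 = 5152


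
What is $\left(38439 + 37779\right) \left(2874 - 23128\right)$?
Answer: $-1543719372$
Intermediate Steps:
$\left(38439 + 37779\right) \left(2874 - 23128\right) = 76218 \left(-20254\right) = -1543719372$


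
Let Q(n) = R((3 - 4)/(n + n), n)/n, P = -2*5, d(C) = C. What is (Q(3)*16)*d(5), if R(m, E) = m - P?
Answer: 2360/9 ≈ 262.22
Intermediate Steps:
P = -10
R(m, E) = 10 + m (R(m, E) = m - 1*(-10) = m + 10 = 10 + m)
Q(n) = (10 - 1/(2*n))/n (Q(n) = (10 + (3 - 4)/(n + n))/n = (10 - 1/(2*n))/n)
(Q(3)*16)*d(5) = (((½)*(-1 + 20*3)/3²)*16)*5 = (((½)*(⅑)*(-1 + 60))*16)*5 = (((½)*(⅑)*59)*16)*5 = ((59/18)*16)*5 = (472/9)*5 = 2360/9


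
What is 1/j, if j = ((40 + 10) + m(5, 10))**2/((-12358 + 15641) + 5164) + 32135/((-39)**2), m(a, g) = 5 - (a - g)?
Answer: 12847887/276919945 ≈ 0.046396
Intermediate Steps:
m(a, g) = 5 + g - a (m(a, g) = 5 + (g - a) = 5 + g - a)
j = 276919945/12847887 (j = ((40 + 10) + (5 + 10 - 1*5))**2/((-12358 + 15641) + 5164) + 32135/((-39)**2) = (50 + (5 + 10 - 5))**2/(3283 + 5164) + 32135/1521 = (50 + 10)**2/8447 + 32135*(1/1521) = 60**2*(1/8447) + 32135/1521 = 3600*(1/8447) + 32135/1521 = 3600/8447 + 32135/1521 = 276919945/12847887 ≈ 21.554)
1/j = 1/(276919945/12847887) = 12847887/276919945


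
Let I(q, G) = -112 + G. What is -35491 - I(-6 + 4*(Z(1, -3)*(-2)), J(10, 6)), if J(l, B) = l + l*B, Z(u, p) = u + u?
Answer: -35449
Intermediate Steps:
Z(u, p) = 2*u
J(l, B) = l + B*l
-35491 - I(-6 + 4*(Z(1, -3)*(-2)), J(10, 6)) = -35491 - (-112 + 10*(1 + 6)) = -35491 - (-112 + 10*7) = -35491 - (-112 + 70) = -35491 - 1*(-42) = -35491 + 42 = -35449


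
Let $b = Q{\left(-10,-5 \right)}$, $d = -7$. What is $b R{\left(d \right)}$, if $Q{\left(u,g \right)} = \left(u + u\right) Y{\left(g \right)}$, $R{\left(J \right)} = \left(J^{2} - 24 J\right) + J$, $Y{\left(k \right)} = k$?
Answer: $21000$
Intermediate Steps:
$R{\left(J \right)} = J^{2} - 23 J$
$Q{\left(u,g \right)} = 2 g u$ ($Q{\left(u,g \right)} = \left(u + u\right) g = 2 u g = 2 g u$)
$b = 100$ ($b = 2 \left(-5\right) \left(-10\right) = 100$)
$b R{\left(d \right)} = 100 \left(- 7 \left(-23 - 7\right)\right) = 100 \left(\left(-7\right) \left(-30\right)\right) = 100 \cdot 210 = 21000$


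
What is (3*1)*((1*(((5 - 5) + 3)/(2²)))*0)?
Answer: 0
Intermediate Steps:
(3*1)*((1*(((5 - 5) + 3)/(2²)))*0) = 3*((1*((0 + 3)/4))*0) = 3*((1*(3*(¼)))*0) = 3*((1*(¾))*0) = 3*((¾)*0) = 3*0 = 0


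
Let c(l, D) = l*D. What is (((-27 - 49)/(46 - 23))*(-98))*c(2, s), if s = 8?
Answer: 119168/23 ≈ 5181.2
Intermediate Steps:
c(l, D) = D*l
(((-27 - 49)/(46 - 23))*(-98))*c(2, s) = (((-27 - 49)/(46 - 23))*(-98))*(8*2) = (-76/23*(-98))*16 = (-76*1/23*(-98))*16 = -76/23*(-98)*16 = (7448/23)*16 = 119168/23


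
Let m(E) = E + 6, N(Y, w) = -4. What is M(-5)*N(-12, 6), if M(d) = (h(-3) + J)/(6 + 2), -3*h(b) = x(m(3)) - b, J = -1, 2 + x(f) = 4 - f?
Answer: -1/6 ≈ -0.16667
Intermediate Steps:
m(E) = 6 + E
x(f) = 2 - f (x(f) = -2 + (4 - f) = 2 - f)
h(b) = 7/3 + b/3 (h(b) = -((2 - (6 + 3)) - b)/3 = -((2 - 1*9) - b)/3 = -((2 - 9) - b)/3 = -(-7 - b)/3 = 7/3 + b/3)
M(d) = 1/24 (M(d) = ((7/3 + (1/3)*(-3)) - 1)/(6 + 2) = ((7/3 - 1) - 1)/8 = (4/3 - 1)*(1/8) = (1/3)*(1/8) = 1/24)
M(-5)*N(-12, 6) = (1/24)*(-4) = -1/6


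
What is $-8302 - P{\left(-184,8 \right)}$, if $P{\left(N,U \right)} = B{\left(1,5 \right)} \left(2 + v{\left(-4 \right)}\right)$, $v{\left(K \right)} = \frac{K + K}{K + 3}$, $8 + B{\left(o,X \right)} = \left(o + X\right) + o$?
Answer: $-8292$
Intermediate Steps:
$B{\left(o,X \right)} = -8 + X + 2 o$ ($B{\left(o,X \right)} = -8 + \left(\left(o + X\right) + o\right) = -8 + \left(\left(X + o\right) + o\right) = -8 + \left(X + 2 o\right) = -8 + X + 2 o$)
$v{\left(K \right)} = \frac{2 K}{3 + K}$
$P{\left(N,U \right)} = -10$ ($P{\left(N,U \right)} = \left(-8 + 5 + 2 \cdot 1\right) \left(2 + 2 \left(-4\right) \frac{1}{3 - 4}\right) = \left(-8 + 5 + 2\right) \left(2 + 2 \left(-4\right) \frac{1}{-1}\right) = - (2 + 2 \left(-4\right) \left(-1\right)) = - (2 + 8) = \left(-1\right) 10 = -10$)
$-8302 - P{\left(-184,8 \right)} = -8302 - -10 = -8302 + 10 = -8292$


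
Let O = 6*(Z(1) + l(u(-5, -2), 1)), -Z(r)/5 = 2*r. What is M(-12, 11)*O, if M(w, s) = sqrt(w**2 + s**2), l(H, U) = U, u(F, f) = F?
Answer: -54*sqrt(265) ≈ -879.06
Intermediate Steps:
Z(r) = -10*r
M(w, s) = sqrt(s**2 + w**2)
O = -54 (O = 6*(-10*1 + 1) = 6*(-10 + 1) = 6*(-9) = -54)
M(-12, 11)*O = sqrt(11**2 + (-12)**2)*(-54) = sqrt(121 + 144)*(-54) = sqrt(265)*(-54) = -54*sqrt(265)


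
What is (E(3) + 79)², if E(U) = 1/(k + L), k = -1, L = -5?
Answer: 223729/36 ≈ 6214.7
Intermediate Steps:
E(U) = -⅙ (E(U) = 1/(-1 - 5) = 1/(-6) = -⅙)
(E(3) + 79)² = (-⅙ + 79)² = (473/6)² = 223729/36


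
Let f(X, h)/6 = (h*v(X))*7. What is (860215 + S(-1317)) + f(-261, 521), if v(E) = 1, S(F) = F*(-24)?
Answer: 913705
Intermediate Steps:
S(F) = -24*F
f(X, h) = 42*h (f(X, h) = 6*((h*1)*7) = 6*(h*7) = 6*(7*h) = 42*h)
(860215 + S(-1317)) + f(-261, 521) = (860215 - 24*(-1317)) + 42*521 = (860215 + 31608) + 21882 = 891823 + 21882 = 913705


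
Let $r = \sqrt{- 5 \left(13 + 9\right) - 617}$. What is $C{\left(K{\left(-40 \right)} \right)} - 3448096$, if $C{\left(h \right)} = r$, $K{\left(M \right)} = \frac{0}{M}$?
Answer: $-3448096 + i \sqrt{727} \approx -3.4481 \cdot 10^{6} + 26.963 i$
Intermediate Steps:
$r = i \sqrt{727}$ ($r = \sqrt{\left(-5\right) 22 - 617} = \sqrt{-110 - 617} = \sqrt{-727} = i \sqrt{727} \approx 26.963 i$)
$K{\left(M \right)} = 0$
$C{\left(h \right)} = i \sqrt{727}$
$C{\left(K{\left(-40 \right)} \right)} - 3448096 = i \sqrt{727} - 3448096 = -3448096 + i \sqrt{727}$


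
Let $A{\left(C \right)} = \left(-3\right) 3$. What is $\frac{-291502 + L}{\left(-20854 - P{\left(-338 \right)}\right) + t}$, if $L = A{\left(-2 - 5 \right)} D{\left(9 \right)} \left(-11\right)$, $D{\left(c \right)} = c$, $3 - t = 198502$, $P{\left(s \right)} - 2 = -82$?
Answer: $\frac{290611}{219273} \approx 1.3253$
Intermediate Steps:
$P{\left(s \right)} = -80$ ($P{\left(s \right)} = 2 - 82 = -80$)
$t = -198499$ ($t = 3 - 198502 = -198499$)
$A{\left(C \right)} = -9$
$L = 891$ ($L = \left(-9\right) 9 \left(-11\right) = \left(-81\right) \left(-11\right) = 891$)
$\frac{-291502 + L}{\left(-20854 - P{\left(-338 \right)}\right) + t} = \frac{-291502 + 891}{\left(-20854 - -80\right) - 198499} = - \frac{290611}{\left(-20854 + 80\right) - 198499} = - \frac{290611}{-20774 - 198499} = - \frac{290611}{-219273} = \left(-290611\right) \left(- \frac{1}{219273}\right) = \frac{290611}{219273}$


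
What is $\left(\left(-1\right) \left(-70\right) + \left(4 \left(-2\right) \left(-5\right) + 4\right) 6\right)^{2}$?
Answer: $111556$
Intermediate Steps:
$\left(\left(-1\right) \left(-70\right) + \left(4 \left(-2\right) \left(-5\right) + 4\right) 6\right)^{2} = \left(70 + \left(\left(-8\right) \left(-5\right) + 4\right) 6\right)^{2} = \left(70 + \left(40 + 4\right) 6\right)^{2} = \left(70 + 44 \cdot 6\right)^{2} = \left(70 + 264\right)^{2} = 334^{2} = 111556$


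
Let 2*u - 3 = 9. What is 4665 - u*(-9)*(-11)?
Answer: 4071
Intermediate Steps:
u = 6 (u = 3/2 + (½)*9 = 3/2 + 9/2 = 6)
4665 - u*(-9)*(-11) = 4665 - 6*(-9)*(-11) = 4665 - (-54)*(-11) = 4665 - 1*594 = 4665 - 594 = 4071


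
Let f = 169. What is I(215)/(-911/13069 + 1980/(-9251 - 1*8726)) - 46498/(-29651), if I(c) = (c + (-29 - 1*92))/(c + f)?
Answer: 49810865235311/240549788201664 ≈ 0.20707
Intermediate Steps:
I(c) = (-121 + c)/(169 + c) (I(c) = (c + (-29 - 1*92))/(c + 169) = (c + (-29 - 92))/(169 + c) = (c - 121)/(169 + c) = (-121 + c)/(169 + c))
I(215)/(-911/13069 + 1980/(-9251 - 1*8726)) - 46498/(-29651) = ((-121 + 215)/(169 + 215))/(-911/13069 + 1980/(-9251 - 1*8726)) - 46498/(-29651) = (94/384)/(-911*1/13069 + 1980/(-9251 - 8726)) - 46498*(-1/29651) = ((1/384)*94)/(-911/13069 + 1980/(-17977)) + 46498/29651 = 47/(192*(-911/13069 + 1980*(-1/17977))) + 46498/29651 = 47/(192*(-911/13069 - 1980/17977)) + 46498/29651 = 47/(192*(-42253667/234941413)) + 46498/29651 = (47/192)*(-234941413/42253667) + 46498/29651 = -11042246411/8112704064 + 46498/29651 = 49810865235311/240549788201664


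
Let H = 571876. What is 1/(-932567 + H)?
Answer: -1/360691 ≈ -2.7725e-6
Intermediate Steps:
1/(-932567 + H) = 1/(-932567 + 571876) = 1/(-360691) = -1/360691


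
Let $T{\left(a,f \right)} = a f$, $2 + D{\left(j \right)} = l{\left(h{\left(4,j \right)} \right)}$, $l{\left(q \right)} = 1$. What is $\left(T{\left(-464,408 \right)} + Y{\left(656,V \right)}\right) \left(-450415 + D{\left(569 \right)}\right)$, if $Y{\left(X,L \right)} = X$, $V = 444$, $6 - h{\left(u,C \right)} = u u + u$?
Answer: $84973680896$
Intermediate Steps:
$h{\left(u,C \right)} = 6 - u - u^{2}$ ($h{\left(u,C \right)} = 6 - \left(u u + u\right) = 6 - \left(u^{2} + u\right) = 6 - \left(u + u^{2}\right) = 6 - u - u^{2}$)
$D{\left(j \right)} = -1$ ($D{\left(j \right)} = -2 + 1 = -1$)
$\left(T{\left(-464,408 \right)} + Y{\left(656,V \right)}\right) \left(-450415 + D{\left(569 \right)}\right) = \left(\left(-464\right) 408 + 656\right) \left(-450415 - 1\right) = \left(-189312 + 656\right) \left(-450416\right) = \left(-188656\right) \left(-450416\right) = 84973680896$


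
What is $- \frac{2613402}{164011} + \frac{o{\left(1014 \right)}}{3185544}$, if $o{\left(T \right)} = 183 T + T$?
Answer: $- \frac{345604439348}{21769344041} \approx -15.876$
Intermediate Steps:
$o{\left(T \right)} = 184 T$
$- \frac{2613402}{164011} + \frac{o{\left(1014 \right)}}{3185544} = - \frac{2613402}{164011} + \frac{184 \cdot 1014}{3185544} = \left(-2613402\right) \frac{1}{164011} + 186576 \cdot \frac{1}{3185544} = - \frac{2613402}{164011} + \frac{7774}{132731} = - \frac{345604439348}{21769344041}$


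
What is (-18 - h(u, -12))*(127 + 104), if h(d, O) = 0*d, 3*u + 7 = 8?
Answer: -4158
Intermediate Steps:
u = 1/3 (u = -7/3 + (1/3)*8 = -7/3 + 8/3 = 1/3 ≈ 0.33333)
h(d, O) = 0
(-18 - h(u, -12))*(127 + 104) = (-18 - 1*0)*(127 + 104) = (-18 + 0)*231 = -18*231 = -4158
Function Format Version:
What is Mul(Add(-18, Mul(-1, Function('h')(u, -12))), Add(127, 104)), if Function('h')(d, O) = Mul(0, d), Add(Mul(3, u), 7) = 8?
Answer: -4158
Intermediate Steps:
u = Rational(1, 3) (u = Add(Rational(-7, 3), Mul(Rational(1, 3), 8)) = Add(Rational(-7, 3), Rational(8, 3)) = Rational(1, 3) ≈ 0.33333)
Function('h')(d, O) = 0
Mul(Add(-18, Mul(-1, Function('h')(u, -12))), Add(127, 104)) = Mul(Add(-18, Mul(-1, 0)), Add(127, 104)) = Mul(Add(-18, 0), 231) = Mul(-18, 231) = -4158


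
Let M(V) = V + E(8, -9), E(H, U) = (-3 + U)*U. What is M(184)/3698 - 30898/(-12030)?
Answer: 29443391/11121735 ≈ 2.6474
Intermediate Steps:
E(H, U) = U*(-3 + U)
M(V) = 108 + V (M(V) = V - 9*(-3 - 9) = V - 9*(-12) = V + 108 = 108 + V)
M(184)/3698 - 30898/(-12030) = (108 + 184)/3698 - 30898/(-12030) = 292*(1/3698) - 30898*(-1/12030) = 146/1849 + 15449/6015 = 29443391/11121735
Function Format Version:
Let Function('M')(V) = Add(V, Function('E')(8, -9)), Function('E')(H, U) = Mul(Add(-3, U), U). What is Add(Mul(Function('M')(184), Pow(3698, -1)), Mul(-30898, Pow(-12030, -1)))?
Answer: Rational(29443391, 11121735) ≈ 2.6474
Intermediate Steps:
Function('E')(H, U) = Mul(U, Add(-3, U))
Function('M')(V) = Add(108, V) (Function('M')(V) = Add(V, Mul(-9, Add(-3, -9))) = Add(V, Mul(-9, -12)) = Add(V, 108) = Add(108, V))
Add(Mul(Function('M')(184), Pow(3698, -1)), Mul(-30898, Pow(-12030, -1))) = Add(Mul(Add(108, 184), Pow(3698, -1)), Mul(-30898, Pow(-12030, -1))) = Add(Mul(292, Rational(1, 3698)), Mul(-30898, Rational(-1, 12030))) = Add(Rational(146, 1849), Rational(15449, 6015)) = Rational(29443391, 11121735)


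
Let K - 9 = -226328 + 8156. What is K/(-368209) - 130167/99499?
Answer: -26221660566/36636427291 ≈ -0.71573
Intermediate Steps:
K = -218163 (K = 9 + (-226328 + 8156) = 9 - 218172 = -218163)
K/(-368209) - 130167/99499 = -218163/(-368209) - 130167/99499 = -218163*(-1/368209) - 130167*1/99499 = 218163/368209 - 130167/99499 = -26221660566/36636427291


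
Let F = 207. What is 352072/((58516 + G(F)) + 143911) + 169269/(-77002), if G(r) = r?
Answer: -3594703201/7801611634 ≈ -0.46076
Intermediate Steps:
352072/((58516 + G(F)) + 143911) + 169269/(-77002) = 352072/((58516 + 207) + 143911) + 169269/(-77002) = 352072/(58723 + 143911) + 169269*(-1/77002) = 352072/202634 - 169269/77002 = 352072*(1/202634) - 169269/77002 = 176036/101317 - 169269/77002 = -3594703201/7801611634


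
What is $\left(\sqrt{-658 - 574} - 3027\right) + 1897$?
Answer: $-1130 + 4 i \sqrt{77} \approx -1130.0 + 35.1 i$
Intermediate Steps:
$\left(\sqrt{-658 - 574} - 3027\right) + 1897 = \left(\sqrt{-1232} - 3027\right) + 1897 = \left(4 i \sqrt{77} - 3027\right) + 1897 = \left(-3027 + 4 i \sqrt{77}\right) + 1897 = -1130 + 4 i \sqrt{77}$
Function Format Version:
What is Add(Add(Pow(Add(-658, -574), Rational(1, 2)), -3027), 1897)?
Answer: Add(-1130, Mul(4, I, Pow(77, Rational(1, 2)))) ≈ Add(-1130.0, Mul(35.100, I))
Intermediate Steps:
Add(Add(Pow(Add(-658, -574), Rational(1, 2)), -3027), 1897) = Add(Add(Pow(-1232, Rational(1, 2)), -3027), 1897) = Add(Add(Mul(4, I, Pow(77, Rational(1, 2))), -3027), 1897) = Add(Add(-3027, Mul(4, I, Pow(77, Rational(1, 2)))), 1897) = Add(-1130, Mul(4, I, Pow(77, Rational(1, 2))))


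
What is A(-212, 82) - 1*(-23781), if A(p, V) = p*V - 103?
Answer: 6294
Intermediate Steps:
A(p, V) = -103 + V*p (A(p, V) = V*p - 103 = -103 + V*p)
A(-212, 82) - 1*(-23781) = (-103 + 82*(-212)) - 1*(-23781) = (-103 - 17384) + 23781 = -17487 + 23781 = 6294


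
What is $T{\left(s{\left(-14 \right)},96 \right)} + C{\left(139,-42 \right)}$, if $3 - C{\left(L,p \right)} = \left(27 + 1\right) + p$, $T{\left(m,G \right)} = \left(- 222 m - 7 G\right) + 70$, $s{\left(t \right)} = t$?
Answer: $2523$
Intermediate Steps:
$T{\left(m,G \right)} = 70 - 222 m - 7 G$
$C{\left(L,p \right)} = -25 - p$ ($C{\left(L,p \right)} = 3 - \left(\left(27 + 1\right) + p\right) = 3 - \left(28 + p\right) = -25 - p$)
$T{\left(s{\left(-14 \right)},96 \right)} + C{\left(139,-42 \right)} = \left(70 - -3108 - 672\right) - -17 = \left(70 + 3108 - 672\right) + \left(-25 + 42\right) = 2506 + 17 = 2523$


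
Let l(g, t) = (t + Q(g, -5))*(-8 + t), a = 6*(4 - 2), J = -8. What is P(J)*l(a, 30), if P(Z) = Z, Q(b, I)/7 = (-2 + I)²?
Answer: -65648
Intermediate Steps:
Q(b, I) = 7*(-2 + I)²
a = 12 (a = 6*2 = 12)
l(g, t) = (-8 + t)*(343 + t) (l(g, t) = (t + 7*(-2 - 5)²)*(-8 + t) = (t + 7*(-7)²)*(-8 + t) = (t + 7*49)*(-8 + t) = (t + 343)*(-8 + t) = (343 + t)*(-8 + t) = (-8 + t)*(343 + t))
P(J)*l(a, 30) = -8*(-2744 + 30² + 335*30) = -8*(-2744 + 900 + 10050) = -8*8206 = -65648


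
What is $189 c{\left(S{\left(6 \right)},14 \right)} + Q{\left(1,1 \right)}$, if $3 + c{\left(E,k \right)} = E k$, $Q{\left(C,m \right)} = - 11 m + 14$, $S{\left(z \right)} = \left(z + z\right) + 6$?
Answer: $47064$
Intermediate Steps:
$S{\left(z \right)} = 6 + 2 z$ ($S{\left(z \right)} = 2 z + 6 = 6 + 2 z$)
$Q{\left(C,m \right)} = 14 - 11 m$
$c{\left(E,k \right)} = -3 + E k$
$189 c{\left(S{\left(6 \right)},14 \right)} + Q{\left(1,1 \right)} = 189 \left(-3 + \left(6 + 2 \cdot 6\right) 14\right) + \left(14 - 11\right) = 189 \left(-3 + \left(6 + 12\right) 14\right) + \left(14 - 11\right) = 189 \left(-3 + 18 \cdot 14\right) + 3 = 189 \left(-3 + 252\right) + 3 = 189 \cdot 249 + 3 = 47061 + 3 = 47064$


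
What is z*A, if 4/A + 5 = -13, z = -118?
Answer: 236/9 ≈ 26.222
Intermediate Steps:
A = -2/9 (A = 4/(-5 - 13) = 4/(-18) = 4*(-1/18) = -2/9 ≈ -0.22222)
z*A = -118*(-2/9) = 236/9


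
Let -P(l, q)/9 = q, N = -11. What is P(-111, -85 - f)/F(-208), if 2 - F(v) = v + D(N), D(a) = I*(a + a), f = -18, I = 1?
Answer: 603/232 ≈ 2.5991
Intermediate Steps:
D(a) = 2*a (D(a) = 1*(a + a) = 1*(2*a) = 2*a)
P(l, q) = -9*q
F(v) = 24 - v (F(v) = 2 - (v + 2*(-11)) = 2 - (v - 22) = 2 - (-22 + v) = 2 + (22 - v) = 24 - v)
P(-111, -85 - f)/F(-208) = (-9*(-85 - 1*(-18)))/(24 - 1*(-208)) = (-9*(-85 + 18))/(24 + 208) = -9*(-67)/232 = 603*(1/232) = 603/232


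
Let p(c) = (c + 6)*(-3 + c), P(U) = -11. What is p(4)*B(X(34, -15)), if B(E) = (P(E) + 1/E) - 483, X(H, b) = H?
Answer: -83975/17 ≈ -4939.7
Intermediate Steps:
p(c) = (-3 + c)*(6 + c) (p(c) = (6 + c)*(-3 + c) = (-3 + c)*(6 + c))
B(E) = -494 + 1/E (B(E) = (-11 + 1/E) - 483 = -494 + 1/E)
p(4)*B(X(34, -15)) = (-18 + 4**2 + 3*4)*(-494 + 1/34) = (-18 + 16 + 12)*(-494 + 1/34) = 10*(-16795/34) = -83975/17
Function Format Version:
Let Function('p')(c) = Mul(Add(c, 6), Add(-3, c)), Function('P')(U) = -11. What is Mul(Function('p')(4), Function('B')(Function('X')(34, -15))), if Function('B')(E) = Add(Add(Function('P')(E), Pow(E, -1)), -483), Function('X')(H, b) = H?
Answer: Rational(-83975, 17) ≈ -4939.7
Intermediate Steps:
Function('p')(c) = Mul(Add(-3, c), Add(6, c)) (Function('p')(c) = Mul(Add(6, c), Add(-3, c)) = Mul(Add(-3, c), Add(6, c)))
Function('B')(E) = Add(-494, Pow(E, -1)) (Function('B')(E) = Add(Add(-11, Pow(E, -1)), -483) = Add(-494, Pow(E, -1)))
Mul(Function('p')(4), Function('B')(Function('X')(34, -15))) = Mul(Add(-18, Pow(4, 2), Mul(3, 4)), Add(-494, Pow(34, -1))) = Mul(Add(-18, 16, 12), Add(-494, Rational(1, 34))) = Mul(10, Rational(-16795, 34)) = Rational(-83975, 17)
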